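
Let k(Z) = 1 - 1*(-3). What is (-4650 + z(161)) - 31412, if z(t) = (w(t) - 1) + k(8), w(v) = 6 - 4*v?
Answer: -36697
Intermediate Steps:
k(Z) = 4 (k(Z) = 1 + 3 = 4)
z(t) = 9 - 4*t (z(t) = ((6 - 4*t) - 1) + 4 = (5 - 4*t) + 4 = 9 - 4*t)
(-4650 + z(161)) - 31412 = (-4650 + (9 - 4*161)) - 31412 = (-4650 + (9 - 644)) - 31412 = (-4650 - 635) - 31412 = -5285 - 31412 = -36697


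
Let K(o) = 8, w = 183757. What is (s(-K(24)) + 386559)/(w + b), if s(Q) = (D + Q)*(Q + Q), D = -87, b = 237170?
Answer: 388079/420927 ≈ 0.92196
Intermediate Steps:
s(Q) = 2*Q*(-87 + Q) (s(Q) = (-87 + Q)*(Q + Q) = (-87 + Q)*(2*Q) = 2*Q*(-87 + Q))
(s(-K(24)) + 386559)/(w + b) = (2*(-1*8)*(-87 - 1*8) + 386559)/(183757 + 237170) = (2*(-8)*(-87 - 8) + 386559)/420927 = (2*(-8)*(-95) + 386559)*(1/420927) = (1520 + 386559)*(1/420927) = 388079*(1/420927) = 388079/420927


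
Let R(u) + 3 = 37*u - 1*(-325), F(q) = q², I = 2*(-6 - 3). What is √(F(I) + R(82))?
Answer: 4*√230 ≈ 60.663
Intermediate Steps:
I = -18 (I = 2*(-9) = -18)
R(u) = 322 + 37*u (R(u) = -3 + (37*u - 1*(-325)) = -3 + (37*u + 325) = -3 + (325 + 37*u) = 322 + 37*u)
√(F(I) + R(82)) = √((-18)² + (322 + 37*82)) = √(324 + (322 + 3034)) = √(324 + 3356) = √3680 = 4*√230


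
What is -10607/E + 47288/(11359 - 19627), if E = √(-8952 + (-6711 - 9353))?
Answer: -11822/2067 + 10607*I*√6254/12508 ≈ -5.7194 + 67.063*I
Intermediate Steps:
E = 2*I*√6254 (E = √(-8952 - 16064) = √(-25016) = 2*I*√6254 ≈ 158.16*I)
-10607/E + 47288/(11359 - 19627) = -10607*(-I*√6254/12508) + 47288/(11359 - 19627) = -(-10607)*I*√6254/12508 + 47288/(-8268) = 10607*I*√6254/12508 + 47288*(-1/8268) = 10607*I*√6254/12508 - 11822/2067 = -11822/2067 + 10607*I*√6254/12508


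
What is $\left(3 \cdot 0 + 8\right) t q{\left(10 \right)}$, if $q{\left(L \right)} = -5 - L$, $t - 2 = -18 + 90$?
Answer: $-8880$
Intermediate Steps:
$t = 74$ ($t = 2 + \left(-18 + 90\right) = 2 + 72 = 74$)
$\left(3 \cdot 0 + 8\right) t q{\left(10 \right)} = \left(3 \cdot 0 + 8\right) 74 \left(-5 - 10\right) = \left(0 + 8\right) 74 \left(-5 - 10\right) = 8 \cdot 74 \left(-15\right) = 592 \left(-15\right) = -8880$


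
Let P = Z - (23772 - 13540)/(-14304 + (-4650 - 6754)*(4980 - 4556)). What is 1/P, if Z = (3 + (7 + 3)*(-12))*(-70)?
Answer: 606200/4964779279 ≈ 0.00012210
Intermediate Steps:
Z = 8190 (Z = (3 + 10*(-12))*(-70) = (3 - 120)*(-70) = -117*(-70) = 8190)
P = 4964779279/606200 (P = 8190 - (23772 - 13540)/(-14304 + (-4650 - 6754)*(4980 - 4556)) = 8190 - 10232/(-14304 - 11404*424) = 8190 - 10232/(-14304 - 4835296) = 8190 - 10232/(-4849600) = 8190 - 10232*(-1)/4849600 = 8190 - 1*(-1279/606200) = 8190 + 1279/606200 = 4964779279/606200 ≈ 8190.0)
1/P = 1/(4964779279/606200) = 606200/4964779279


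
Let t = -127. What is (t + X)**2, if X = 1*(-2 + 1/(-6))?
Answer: 600625/36 ≈ 16684.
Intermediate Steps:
X = -13/6 (X = 1*(-2 - 1/6) = 1*(-13/6) = -13/6 ≈ -2.1667)
(t + X)**2 = (-127 - 13/6)**2 = (-775/6)**2 = 600625/36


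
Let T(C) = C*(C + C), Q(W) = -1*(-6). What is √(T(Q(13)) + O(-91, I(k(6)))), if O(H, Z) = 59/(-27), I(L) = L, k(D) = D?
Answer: √5655/9 ≈ 8.3555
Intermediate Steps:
O(H, Z) = -59/27 (O(H, Z) = 59*(-1/27) = -59/27)
Q(W) = 6
T(C) = 2*C² (T(C) = C*(2*C) = 2*C²)
√(T(Q(13)) + O(-91, I(k(6)))) = √(2*6² - 59/27) = √(2*36 - 59/27) = √(72 - 59/27) = √(1885/27) = √5655/9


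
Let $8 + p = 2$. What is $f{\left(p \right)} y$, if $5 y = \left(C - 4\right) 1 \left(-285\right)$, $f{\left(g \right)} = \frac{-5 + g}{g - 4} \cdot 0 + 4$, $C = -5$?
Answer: $2052$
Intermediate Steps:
$p = -6$ ($p = -8 + 2 = -6$)
$f{\left(g \right)} = 4$ ($f{\left(g \right)} = \frac{-5 + g}{-4 + g} 0 + 4 = 0 + 4 = 4$)
$y = 513$ ($y = \frac{\left(-5 - 4\right) 1 \left(-285\right)}{5} = \frac{\left(-5 - 4\right) \left(-285\right)}{5} = \frac{\left(-9\right) \left(-285\right)}{5} = \frac{1}{5} \cdot 2565 = 513$)
$f{\left(p \right)} y = 4 \cdot 513 = 2052$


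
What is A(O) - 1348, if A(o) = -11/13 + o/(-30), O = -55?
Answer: -105067/78 ≈ -1347.0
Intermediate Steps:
A(o) = -11/13 - o/30 (A(o) = -11*1/13 + o*(-1/30) = -11/13 - o/30)
A(O) - 1348 = (-11/13 - 1/30*(-55)) - 1348 = (-11/13 + 11/6) - 1348 = 77/78 - 1348 = -105067/78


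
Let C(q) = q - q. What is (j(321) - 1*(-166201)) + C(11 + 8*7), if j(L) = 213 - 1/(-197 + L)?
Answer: 20635335/124 ≈ 1.6641e+5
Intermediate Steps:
C(q) = 0
(j(321) - 1*(-166201)) + C(11 + 8*7) = ((-41962 + 213*321)/(-197 + 321) - 1*(-166201)) + 0 = ((-41962 + 68373)/124 + 166201) + 0 = ((1/124)*26411 + 166201) + 0 = (26411/124 + 166201) + 0 = 20635335/124 + 0 = 20635335/124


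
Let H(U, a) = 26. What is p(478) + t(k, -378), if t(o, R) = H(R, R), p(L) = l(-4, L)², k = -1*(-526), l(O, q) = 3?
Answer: 35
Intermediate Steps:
k = 526
p(L) = 9 (p(L) = 3² = 9)
t(o, R) = 26
p(478) + t(k, -378) = 9 + 26 = 35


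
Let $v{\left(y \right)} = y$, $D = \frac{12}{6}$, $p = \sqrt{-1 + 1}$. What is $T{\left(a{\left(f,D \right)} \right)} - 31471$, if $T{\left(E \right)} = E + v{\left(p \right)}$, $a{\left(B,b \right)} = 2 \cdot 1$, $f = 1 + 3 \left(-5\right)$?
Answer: $-31469$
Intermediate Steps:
$p = 0$ ($p = \sqrt{0} = 0$)
$D = 2$ ($D = 12 \cdot \frac{1}{6} = 2$)
$f = -14$ ($f = 1 - 15 = -14$)
$a{\left(B,b \right)} = 2$
$T{\left(E \right)} = E$ ($T{\left(E \right)} = E + 0 = E$)
$T{\left(a{\left(f,D \right)} \right)} - 31471 = 2 - 31471 = -31469$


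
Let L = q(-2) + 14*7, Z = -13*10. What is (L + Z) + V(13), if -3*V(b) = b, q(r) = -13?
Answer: -148/3 ≈ -49.333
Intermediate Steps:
Z = -130
L = 85 (L = -13 + 14*7 = -13 + 98 = 85)
V(b) = -b/3
(L + Z) + V(13) = (85 - 130) - ⅓*13 = -45 - 13/3 = -148/3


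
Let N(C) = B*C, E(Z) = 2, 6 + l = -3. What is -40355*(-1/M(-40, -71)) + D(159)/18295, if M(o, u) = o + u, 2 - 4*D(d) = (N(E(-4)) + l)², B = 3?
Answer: -2953179677/8122980 ≈ -363.56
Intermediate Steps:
l = -9 (l = -6 - 3 = -9)
N(C) = 3*C
D(d) = -7/4 (D(d) = ½ - (3*2 - 9)²/4 = ½ - (6 - 9)²/4 = ½ - ¼*(-3)² = ½ - ¼*9 = ½ - 9/4 = -7/4)
-40355*(-1/M(-40, -71)) + D(159)/18295 = -40355*(-1/(-40 - 71)) - 7/4/18295 = -40355/((-1*(-111))) - 7/4*1/18295 = -40355/111 - 7/73180 = -2953179677/8122980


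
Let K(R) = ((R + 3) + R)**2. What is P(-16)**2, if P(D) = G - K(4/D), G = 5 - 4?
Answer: 441/16 ≈ 27.563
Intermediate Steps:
K(R) = (3 + 2*R)**2 (K(R) = ((3 + R) + R)**2 = (3 + 2*R)**2)
G = 1
P(D) = 1 - (3 + 8/D)**2 (P(D) = 1 - (3 + 2*(4/D))**2 = 1 - (3 + 8/D)**2)
P(-16)**2 = (1 - 1*(8 + 3*(-16))**2/(-16)**2)**2 = (1 - 1*1/256*(8 - 48)**2)**2 = (1 - 1*1/256*(-40)**2)**2 = (1 - 1*1/256*1600)**2 = (1 - 25/4)**2 = (-21/4)**2 = 441/16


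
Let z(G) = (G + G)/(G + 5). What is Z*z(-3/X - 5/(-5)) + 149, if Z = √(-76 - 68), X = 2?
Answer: 149 - 8*I/3 ≈ 149.0 - 2.6667*I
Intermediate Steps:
Z = 12*I (Z = √(-144) = 12*I ≈ 12.0*I)
z(G) = 2*G/(5 + G) (z(G) = (2*G)/(5 + G) = 2*G/(5 + G))
Z*z(-3/X - 5/(-5)) + 149 = (12*I)*(2*(-3/2 - 5/(-5))/(5 + (-3/2 - 5/(-5)))) + 149 = (12*I)*(2*(-3*½ - 5*(-⅕))/(5 + (-3*½ - 5*(-⅕)))) + 149 = (12*I)*(2*(-3/2 + 1)/(5 + (-3/2 + 1))) + 149 = (12*I)*(2*(-½)/(5 - ½)) + 149 = (12*I)*(2*(-½)/(9/2)) + 149 = (12*I)*(2*(-½)*(2/9)) + 149 = (12*I)*(-2/9) + 149 = -8*I/3 + 149 = 149 - 8*I/3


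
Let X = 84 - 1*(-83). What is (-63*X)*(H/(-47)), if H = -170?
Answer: -1788570/47 ≈ -38055.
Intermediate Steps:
X = 167 (X = 84 + 83 = 167)
(-63*X)*(H/(-47)) = (-63*167)*(-170/(-47)) = -(-1788570)*(-1)/47 = -10521*170/47 = -1788570/47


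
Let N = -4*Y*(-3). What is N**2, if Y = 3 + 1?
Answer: 2304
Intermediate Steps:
Y = 4
N = 48 (N = -4*4*(-3) = -16*(-3) = 48)
N**2 = 48**2 = 2304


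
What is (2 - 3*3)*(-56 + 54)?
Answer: 14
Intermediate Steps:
(2 - 3*3)*(-56 + 54) = (2 - 9)*(-2) = -7*(-2) = 14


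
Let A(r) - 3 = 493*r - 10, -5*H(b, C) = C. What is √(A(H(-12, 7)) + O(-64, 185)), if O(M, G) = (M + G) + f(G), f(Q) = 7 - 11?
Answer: I*√14505/5 ≈ 24.087*I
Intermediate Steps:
f(Q) = -4
H(b, C) = -C/5
O(M, G) = -4 + G + M (O(M, G) = (M + G) - 4 = (G + M) - 4 = -4 + G + M)
A(r) = -7 + 493*r (A(r) = 3 + (493*r - 10) = 3 + (-10 + 493*r) = -7 + 493*r)
√(A(H(-12, 7)) + O(-64, 185)) = √((-7 + 493*(-⅕*7)) + (-4 + 185 - 64)) = √((-7 + 493*(-7/5)) + 117) = √((-7 - 3451/5) + 117) = √(-3486/5 + 117) = √(-2901/5) = I*√14505/5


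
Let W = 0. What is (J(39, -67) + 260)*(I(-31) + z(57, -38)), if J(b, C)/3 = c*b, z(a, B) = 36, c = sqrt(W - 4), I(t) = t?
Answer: 1300 + 1170*I ≈ 1300.0 + 1170.0*I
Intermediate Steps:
c = 2*I (c = sqrt(0 - 4) = sqrt(-4) = 2*I ≈ 2.0*I)
J(b, C) = 6*I*b (J(b, C) = 3*((2*I)*b) = 3*(2*I*b) = 6*I*b)
(J(39, -67) + 260)*(I(-31) + z(57, -38)) = (6*I*39 + 260)*(-31 + 36) = (234*I + 260)*5 = (260 + 234*I)*5 = 1300 + 1170*I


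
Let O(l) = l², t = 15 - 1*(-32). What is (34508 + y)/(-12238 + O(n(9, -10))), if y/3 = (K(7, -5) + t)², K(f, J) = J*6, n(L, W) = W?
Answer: -35375/12138 ≈ -2.9144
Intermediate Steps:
K(f, J) = 6*J
t = 47 (t = 15 + 32 = 47)
y = 867 (y = 3*(6*(-5) + 47)² = 3*(-30 + 47)² = 3*17² = 3*289 = 867)
(34508 + y)/(-12238 + O(n(9, -10))) = (34508 + 867)/(-12238 + (-10)²) = 35375/(-12238 + 100) = 35375/(-12138) = 35375*(-1/12138) = -35375/12138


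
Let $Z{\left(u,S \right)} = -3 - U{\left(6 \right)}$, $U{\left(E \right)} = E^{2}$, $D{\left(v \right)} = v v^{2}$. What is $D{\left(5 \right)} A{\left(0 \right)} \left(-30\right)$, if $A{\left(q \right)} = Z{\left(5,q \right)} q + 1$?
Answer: $-3750$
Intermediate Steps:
$D{\left(v \right)} = v^{3}$
$Z{\left(u,S \right)} = -39$ ($Z{\left(u,S \right)} = -3 - 6^{2} = -3 - 36 = -39$)
$A{\left(q \right)} = 1 - 39 q$ ($A{\left(q \right)} = - 39 q + 1 = 1 - 39 q$)
$D{\left(5 \right)} A{\left(0 \right)} \left(-30\right) = 5^{3} \left(1 - 0\right) \left(-30\right) = 125 \left(1 + 0\right) \left(-30\right) = 125 \cdot 1 \left(-30\right) = 125 \left(-30\right) = -3750$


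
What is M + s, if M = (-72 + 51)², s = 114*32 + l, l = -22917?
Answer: -18828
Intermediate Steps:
s = -19269 (s = 114*32 - 22917 = 3648 - 22917 = -19269)
M = 441 (M = (-21)² = 441)
M + s = 441 - 19269 = -18828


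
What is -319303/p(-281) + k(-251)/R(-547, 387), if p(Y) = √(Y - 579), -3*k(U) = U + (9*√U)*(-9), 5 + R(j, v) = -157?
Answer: -251/486 - I*√251/6 + 319303*I*√215/430 ≈ -0.51646 + 10886.0*I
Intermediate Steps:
R(j, v) = -162 (R(j, v) = -5 - 157 = -162)
k(U) = 27*√U - U/3 (k(U) = -(U + (9*√U)*(-9))/3 = -(U - 81*√U)/3 = 27*√U - U/3)
p(Y) = √(-579 + Y)
-319303/p(-281) + k(-251)/R(-547, 387) = -319303/√(-579 - 281) + (27*√(-251) - ⅓*(-251))/(-162) = -319303*(-I*√215/430) + (27*(I*√251) + 251/3)*(-1/162) = -319303*(-I*√215/430) + (27*I*√251 + 251/3)*(-1/162) = -(-319303)*I*√215/430 + (251/3 + 27*I*√251)*(-1/162) = 319303*I*√215/430 + (-251/486 - I*√251/6) = -251/486 - I*√251/6 + 319303*I*√215/430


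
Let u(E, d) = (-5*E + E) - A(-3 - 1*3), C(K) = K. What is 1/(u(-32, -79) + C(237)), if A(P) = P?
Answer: 1/371 ≈ 0.0026954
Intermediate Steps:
u(E, d) = 6 - 4*E (u(E, d) = (-5*E + E) - (-3 - 1*3) = -4*E - (-3 - 3) = -4*E - 1*(-6) = -4*E + 6 = 6 - 4*E)
1/(u(-32, -79) + C(237)) = 1/((6 - 4*(-32)) + 237) = 1/((6 + 128) + 237) = 1/(134 + 237) = 1/371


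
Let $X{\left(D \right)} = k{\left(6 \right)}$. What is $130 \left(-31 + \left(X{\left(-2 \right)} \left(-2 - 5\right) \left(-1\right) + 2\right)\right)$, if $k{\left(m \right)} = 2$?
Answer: $-1950$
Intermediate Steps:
$X{\left(D \right)} = 2$
$130 \left(-31 + \left(X{\left(-2 \right)} \left(-2 - 5\right) \left(-1\right) + 2\right)\right) = 130 \left(-31 + \left(2 \left(-2 - 5\right) \left(-1\right) + 2\right)\right) = 130 \left(-31 + \left(2 \left(\left(-7\right) \left(-1\right)\right) + 2\right)\right) = 130 \left(-31 + \left(2 \cdot 7 + 2\right)\right) = 130 \left(-31 + \left(14 + 2\right)\right) = 130 \left(-31 + 16\right) = 130 \left(-15\right) = -1950$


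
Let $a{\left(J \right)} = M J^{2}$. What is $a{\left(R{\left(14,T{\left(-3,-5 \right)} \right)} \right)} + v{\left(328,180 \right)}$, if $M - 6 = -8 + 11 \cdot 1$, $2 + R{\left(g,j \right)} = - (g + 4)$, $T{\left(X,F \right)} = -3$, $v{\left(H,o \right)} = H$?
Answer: $3928$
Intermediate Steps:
$R{\left(g,j \right)} = -6 - g$ ($R{\left(g,j \right)} = -2 - \left(g + 4\right) = -2 - \left(4 + g\right) = -6 - g$)
$M = 9$ ($M = 6 + \left(-8 + 11 \cdot 1\right) = 6 + \left(-8 + 11\right) = 6 + 3 = 9$)
$a{\left(J \right)} = 9 J^{2}$
$a{\left(R{\left(14,T{\left(-3,-5 \right)} \right)} \right)} + v{\left(328,180 \right)} = 9 \left(-6 - 14\right)^{2} + 328 = 9 \left(-20\right)^{2} + 328 = 9 \cdot 400 + 328 = 3600 + 328 = 3928$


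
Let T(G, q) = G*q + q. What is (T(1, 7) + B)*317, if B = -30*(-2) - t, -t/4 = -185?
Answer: -211122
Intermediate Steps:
t = 740 (t = -4*(-185) = 740)
T(G, q) = q + G*q
B = -680 (B = -30*(-2) - 1*740 = 60 - 740 = -680)
(T(1, 7) + B)*317 = (7*(1 + 1) - 680)*317 = (7*2 - 680)*317 = (14 - 680)*317 = -666*317 = -211122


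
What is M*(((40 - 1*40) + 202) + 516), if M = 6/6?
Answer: 718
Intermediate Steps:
M = 1 (M = 6*(⅙) = 1)
M*(((40 - 1*40) + 202) + 516) = 1*(((40 - 1*40) + 202) + 516) = 1*(((40 - 40) + 202) + 516) = 1*((0 + 202) + 516) = 1*(202 + 516) = 1*718 = 718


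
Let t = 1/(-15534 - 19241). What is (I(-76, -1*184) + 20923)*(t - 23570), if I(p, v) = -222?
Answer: -16967507392451/34775 ≈ -4.8792e+8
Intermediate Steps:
t = -1/34775 (t = 1/(-34775) = -1/34775 ≈ -2.8756e-5)
(I(-76, -1*184) + 20923)*(t - 23570) = (-222 + 20923)*(-1/34775 - 23570) = 20701*(-819646751/34775) = -16967507392451/34775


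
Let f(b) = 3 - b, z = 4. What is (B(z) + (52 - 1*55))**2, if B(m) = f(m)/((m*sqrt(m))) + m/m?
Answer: 289/64 ≈ 4.5156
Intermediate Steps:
B(m) = 1 + (3 - m)/m**(3/2) (B(m) = (3 - m)/((m*sqrt(m))) + m/m = (3 - m)/(m**(3/2)) + 1 = (3 - m)/m**(3/2) + 1 = 1 + (3 - m)/m**(3/2))
(B(z) + (52 - 1*55))**2 = ((3 + 4**(3/2) - 1*4)/4**(3/2) + (52 - 1*55))**2 = ((3 + 8 - 4)/8 + (52 - 55))**2 = ((1/8)*7 - 3)**2 = (7/8 - 3)**2 = (-17/8)**2 = 289/64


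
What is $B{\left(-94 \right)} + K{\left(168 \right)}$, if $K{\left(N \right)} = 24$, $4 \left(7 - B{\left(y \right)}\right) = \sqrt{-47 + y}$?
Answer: $31 - \frac{i \sqrt{141}}{4} \approx 31.0 - 2.9686 i$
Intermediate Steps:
$B{\left(y \right)} = 7 - \frac{\sqrt{-47 + y}}{4}$
$B{\left(-94 \right)} + K{\left(168 \right)} = \left(7 - \frac{\sqrt{-47 - 94}}{4}\right) + 24 = \left(7 - \frac{\sqrt{-141}}{4}\right) + 24 = \left(7 - \frac{i \sqrt{141}}{4}\right) + 24 = 31 - \frac{i \sqrt{141}}{4}$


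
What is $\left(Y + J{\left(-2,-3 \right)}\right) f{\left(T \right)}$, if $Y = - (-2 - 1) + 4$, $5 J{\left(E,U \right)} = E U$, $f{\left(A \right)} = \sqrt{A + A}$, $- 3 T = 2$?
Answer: $\frac{82 i \sqrt{3}}{15} \approx 9.4685 i$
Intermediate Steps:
$T = - \frac{2}{3}$ ($T = \left(- \frac{1}{3}\right) 2 = - \frac{2}{3} \approx -0.66667$)
$f{\left(A \right)} = \sqrt{2} \sqrt{A}$ ($f{\left(A \right)} = \sqrt{2 A} = \sqrt{2} \sqrt{A}$)
$J{\left(E,U \right)} = \frac{E U}{5}$
$Y = 7$ ($Y = - (-2 - 1) + 4 = \left(-1\right) \left(-3\right) + 4 = 3 + 4 = 7$)
$\left(Y + J{\left(-2,-3 \right)}\right) f{\left(T \right)} = \left(7 + \frac{1}{5} \left(-2\right) \left(-3\right)\right) \sqrt{2} \sqrt{- \frac{2}{3}} = \left(7 + \frac{6}{5}\right) \sqrt{2} \frac{i \sqrt{6}}{3} = \frac{41 \frac{2 i \sqrt{3}}{3}}{5} = \frac{82 i \sqrt{3}}{15}$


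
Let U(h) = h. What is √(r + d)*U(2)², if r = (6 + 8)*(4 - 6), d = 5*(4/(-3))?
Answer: 8*I*√78/3 ≈ 23.551*I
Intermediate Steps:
d = -20/3 (d = 5*(4*(-⅓)) = 5*(-4/3) = -20/3 ≈ -6.6667)
r = -28 (r = 14*(-2) = -28)
√(r + d)*U(2)² = √(-28 - 20/3)*2² = √(-104/3)*4 = (2*I*√78/3)*4 = 8*I*√78/3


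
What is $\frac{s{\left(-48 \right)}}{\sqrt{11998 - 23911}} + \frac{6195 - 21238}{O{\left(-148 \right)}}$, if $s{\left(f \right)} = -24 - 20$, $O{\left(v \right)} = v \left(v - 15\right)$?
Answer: $- \frac{15043}{24124} + \frac{4 i \sqrt{33}}{57} \approx -0.62357 + 0.40313 i$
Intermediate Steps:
$O{\left(v \right)} = v \left(-15 + v\right)$
$s{\left(f \right)} = -44$
$\frac{s{\left(-48 \right)}}{\sqrt{11998 - 23911}} + \frac{6195 - 21238}{O{\left(-148 \right)}} = - \frac{44}{\sqrt{11998 - 23911}} + \frac{6195 - 21238}{\left(-148\right) \left(-15 - 148\right)} = - \frac{44}{\sqrt{-11913}} - \frac{15043}{\left(-148\right) \left(-163\right)} = - \frac{44}{19 i \sqrt{33}} - \frac{15043}{24124} = - 44 \left(- \frac{i \sqrt{33}}{627}\right) - \frac{15043}{24124} = \frac{4 i \sqrt{33}}{57} - \frac{15043}{24124} = - \frac{15043}{24124} + \frac{4 i \sqrt{33}}{57}$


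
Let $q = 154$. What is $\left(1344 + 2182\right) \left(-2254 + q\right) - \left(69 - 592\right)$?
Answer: $-7404077$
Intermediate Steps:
$\left(1344 + 2182\right) \left(-2254 + q\right) - \left(69 - 592\right) = \left(1344 + 2182\right) \left(-2254 + 154\right) - \left(69 - 592\right) = 3526 \left(-2100\right) - \left(69 - 592\right) = -7404600 - -523 = -7404600 + 523 = -7404077$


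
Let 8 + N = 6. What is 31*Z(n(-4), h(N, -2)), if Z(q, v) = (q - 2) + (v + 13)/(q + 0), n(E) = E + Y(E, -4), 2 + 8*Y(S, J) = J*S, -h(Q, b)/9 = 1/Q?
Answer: -13423/36 ≈ -372.86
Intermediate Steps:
N = -2 (N = -8 + 6 = -2)
h(Q, b) = -9/Q
Y(S, J) = -¼ + J*S/8 (Y(S, J) = -¼ + (J*S)/8 = -¼ + J*S/8)
n(E) = -¼ + E/2 (n(E) = E + (-¼ + (⅛)*(-4)*E) = E + (-¼ - E/2) = -¼ + E/2)
Z(q, v) = -2 + q + (13 + v)/q (Z(q, v) = (-2 + q) + (13 + v)/q = -2 + q + (13 + v)/q)
31*Z(n(-4), h(N, -2)) = 31*((13 - 9/(-2) + (-¼ + (½)*(-4))*(-2 + (-¼ + (½)*(-4))))/(-¼ + (½)*(-4))) = 31*((13 - 9*(-½) + (-¼ - 2)*(-2 + (-¼ - 2)))/(-¼ - 2)) = 31*((13 + 9/2 - 9*(-2 - 9/4)/4)/(-9/4)) = 31*(-4*(13 + 9/2 - 9/4*(-17/4))/9) = 31*(-4*(13 + 9/2 + 153/16)/9) = 31*(-4/9*433/16) = 31*(-433/36) = -13423/36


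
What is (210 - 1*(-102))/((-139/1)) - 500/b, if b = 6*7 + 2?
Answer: -20807/1529 ≈ -13.608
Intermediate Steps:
b = 44 (b = 42 + 2 = 44)
(210 - 1*(-102))/((-139/1)) - 500/b = (210 - 1*(-102))/((-139/1)) - 500/44 = (210 + 102)/((-139*1)) - 500*1/44 = 312/(-139) - 125/11 = 312*(-1/139) - 125/11 = -312/139 - 125/11 = -20807/1529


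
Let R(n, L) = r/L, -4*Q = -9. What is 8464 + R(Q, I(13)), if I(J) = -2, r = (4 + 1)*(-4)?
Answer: 8474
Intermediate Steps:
r = -20 (r = 5*(-4) = -20)
Q = 9/4 (Q = -1/4*(-9) = 9/4 ≈ 2.2500)
R(n, L) = -20/L
8464 + R(Q, I(13)) = 8464 - 20/(-2) = 8464 - 20*(-1/2) = 8464 + 10 = 8474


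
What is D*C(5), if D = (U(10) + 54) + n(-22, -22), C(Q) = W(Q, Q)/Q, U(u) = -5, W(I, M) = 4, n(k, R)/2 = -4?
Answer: 164/5 ≈ 32.800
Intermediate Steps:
n(k, R) = -8 (n(k, R) = 2*(-4) = -8)
C(Q) = 4/Q
D = 41 (D = (-5 + 54) - 8 = 49 - 8 = 41)
D*C(5) = 41*(4/5) = 41*(4*(⅕)) = 41*(⅘) = 164/5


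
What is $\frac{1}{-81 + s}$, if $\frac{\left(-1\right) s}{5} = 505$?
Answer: $- \frac{1}{2606} \approx -0.00038373$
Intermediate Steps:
$s = -2525$ ($s = \left(-5\right) 505 = -2525$)
$\frac{1}{-81 + s} = \frac{1}{-81 - 2525} = \frac{1}{-2606} = - \frac{1}{2606}$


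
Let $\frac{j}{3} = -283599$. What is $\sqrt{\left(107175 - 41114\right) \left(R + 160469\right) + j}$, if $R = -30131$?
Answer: $3 \sqrt{956600869} \approx 92787.0$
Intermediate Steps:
$j = -850797$ ($j = 3 \left(-283599\right) = -850797$)
$\sqrt{\left(107175 - 41114\right) \left(R + 160469\right) + j} = \sqrt{\left(107175 - 41114\right) \left(-30131 + 160469\right) - 850797} = \sqrt{66061 \cdot 130338 - 850797} = \sqrt{8610258618 - 850797} = \sqrt{8609407821} = 3 \sqrt{956600869}$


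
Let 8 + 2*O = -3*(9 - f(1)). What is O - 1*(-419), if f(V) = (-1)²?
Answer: 403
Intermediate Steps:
f(V) = 1
O = -16 (O = -4 + (-3*(9 - 1*1))/2 = -4 + (-3*(9 - 1))/2 = -4 + (-3*8)/2 = -4 + (½)*(-24) = -4 - 12 = -16)
O - 1*(-419) = -16 - 1*(-419) = -16 + 419 = 403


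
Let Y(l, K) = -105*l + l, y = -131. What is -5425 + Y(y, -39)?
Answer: 8199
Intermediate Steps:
Y(l, K) = -104*l
-5425 + Y(y, -39) = -5425 - 104*(-131) = -5425 + 13624 = 8199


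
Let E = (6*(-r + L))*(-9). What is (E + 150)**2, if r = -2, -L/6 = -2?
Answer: 367236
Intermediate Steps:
L = 12 (L = -6*(-2) = 12)
E = -756 (E = (6*(-1*(-2) + 12))*(-9) = (6*(2 + 12))*(-9) = (6*14)*(-9) = 84*(-9) = -756)
(E + 150)**2 = (-756 + 150)**2 = (-606)**2 = 367236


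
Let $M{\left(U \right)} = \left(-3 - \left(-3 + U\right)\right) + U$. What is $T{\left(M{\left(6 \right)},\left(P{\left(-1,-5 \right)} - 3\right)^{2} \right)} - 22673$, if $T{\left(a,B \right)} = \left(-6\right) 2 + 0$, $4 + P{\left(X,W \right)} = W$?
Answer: $-22685$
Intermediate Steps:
$P{\left(X,W \right)} = -4 + W$
$M{\left(U \right)} = 0$ ($M{\left(U \right)} = - U + U = 0$)
$T{\left(a,B \right)} = -12$ ($T{\left(a,B \right)} = -12 + 0 = -12$)
$T{\left(M{\left(6 \right)},\left(P{\left(-1,-5 \right)} - 3\right)^{2} \right)} - 22673 = -12 - 22673 = -22685$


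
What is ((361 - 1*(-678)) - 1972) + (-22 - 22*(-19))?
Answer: -537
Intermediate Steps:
((361 - 1*(-678)) - 1972) + (-22 - 22*(-19)) = ((361 + 678) - 1972) + (-22 + 418) = (1039 - 1972) + 396 = -933 + 396 = -537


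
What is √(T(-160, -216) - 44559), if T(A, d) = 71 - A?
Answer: 2*I*√11082 ≈ 210.54*I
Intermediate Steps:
√(T(-160, -216) - 44559) = √((71 - 1*(-160)) - 44559) = √((71 + 160) - 44559) = √(231 - 44559) = √(-44328) = 2*I*√11082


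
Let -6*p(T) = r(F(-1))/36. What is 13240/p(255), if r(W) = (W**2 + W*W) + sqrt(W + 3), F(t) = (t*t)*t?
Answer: -2859840 + 1429920*sqrt(2) ≈ -8.3763e+5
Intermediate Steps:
F(t) = t**3 (F(t) = t**2*t = t**3)
r(W) = sqrt(3 + W) + 2*W**2 (r(W) = (W**2 + W**2) + sqrt(3 + W) = 2*W**2 + sqrt(3 + W) = sqrt(3 + W) + 2*W**2)
p(T) = -1/108 - sqrt(2)/216 (p(T) = -(sqrt(3 + (-1)**3) + 2*((-1)**3)**2)/(6*36) = -(sqrt(3 - 1) + 2*(-1)**2)/(6*36) = -(sqrt(2) + 2*1)/(6*36) = -(sqrt(2) + 2)/(6*36) = -(2 + sqrt(2))/(6*36) = -(1/18 + sqrt(2)/36)/6 = -1/108 - sqrt(2)/216)
13240/p(255) = 13240/(-1/108 - sqrt(2)/216)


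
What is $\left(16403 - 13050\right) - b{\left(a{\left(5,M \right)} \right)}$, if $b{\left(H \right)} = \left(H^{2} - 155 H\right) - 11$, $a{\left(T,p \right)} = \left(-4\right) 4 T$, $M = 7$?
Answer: $-15436$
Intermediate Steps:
$a{\left(T,p \right)} = - 16 T$
$b{\left(H \right)} = -11 + H^{2} - 155 H$
$\left(16403 - 13050\right) - b{\left(a{\left(5,M \right)} \right)} = \left(16403 - 13050\right) - \left(-11 + \left(\left(-16\right) 5\right)^{2} - 155 \left(\left(-16\right) 5\right)\right) = 3353 - \left(-11 + \left(-80\right)^{2} - -12400\right) = 3353 - \left(-11 + 6400 + 12400\right) = 3353 - 18789 = -15436$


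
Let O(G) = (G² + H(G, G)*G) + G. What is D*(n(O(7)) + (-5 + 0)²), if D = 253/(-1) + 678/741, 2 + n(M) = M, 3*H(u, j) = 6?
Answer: -5790645/247 ≈ -23444.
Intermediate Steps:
H(u, j) = 2 (H(u, j) = (⅓)*6 = 2)
O(G) = G² + 3*G (O(G) = (G² + 2*G) + G = G² + 3*G)
n(M) = -2 + M
D = -62265/247 (D = 253*(-1) + 678*(1/741) = -253 + 226/247 = -62265/247 ≈ -252.08)
D*(n(O(7)) + (-5 + 0)²) = -62265*((-2 + 7*(3 + 7)) + (-5 + 0)²)/247 = -62265*((-2 + 7*10) + (-5)²)/247 = -62265*((-2 + 70) + 25)/247 = -62265*(68 + 25)/247 = -62265/247*93 = -5790645/247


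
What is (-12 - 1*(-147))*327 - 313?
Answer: 43832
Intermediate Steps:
(-12 - 1*(-147))*327 - 313 = (-12 + 147)*327 - 313 = 135*327 - 313 = 44145 - 313 = 43832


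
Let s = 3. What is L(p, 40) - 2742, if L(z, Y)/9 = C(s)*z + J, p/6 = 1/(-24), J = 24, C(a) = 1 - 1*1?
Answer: -2526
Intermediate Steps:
C(a) = 0 (C(a) = 1 - 1 = 0)
p = -1/4 (p = 6/(-24) = 6*(-1/24) = -1/4 ≈ -0.25000)
L(z, Y) = 216 (L(z, Y) = 9*(0*z + 24) = 9*(0 + 24) = 9*24 = 216)
L(p, 40) - 2742 = 216 - 2742 = -2526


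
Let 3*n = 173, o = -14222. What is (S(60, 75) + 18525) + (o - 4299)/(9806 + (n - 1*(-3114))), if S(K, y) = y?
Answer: 724098237/38933 ≈ 18599.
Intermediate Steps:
n = 173/3 (n = (⅓)*173 = 173/3 ≈ 57.667)
(S(60, 75) + 18525) + (o - 4299)/(9806 + (n - 1*(-3114))) = (75 + 18525) + (-14222 - 4299)/(9806 + (173/3 - 1*(-3114))) = 18600 - 18521/(9806 + (173/3 + 3114)) = 18600 - 18521/(9806 + 9515/3) = 18600 - 18521/38933/3 = 18600 - 18521*3/38933 = 18600 - 55563/38933 = 724098237/38933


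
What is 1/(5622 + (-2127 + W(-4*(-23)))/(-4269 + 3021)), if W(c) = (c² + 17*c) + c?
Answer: 1248/7008263 ≈ 0.00017808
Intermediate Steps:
W(c) = c² + 18*c
1/(5622 + (-2127 + W(-4*(-23)))/(-4269 + 3021)) = 1/(5622 + (-2127 + (-4*(-23))*(18 - 4*(-23)))/(-4269 + 3021)) = 1/(5622 + (-2127 + 92*(18 + 92))/(-1248)) = 1/(5622 + (-2127 + 92*110)*(-1/1248)) = 1/(5622 + (-2127 + 10120)*(-1/1248)) = 1/(5622 + 7993*(-1/1248)) = 1/(5622 - 7993/1248) = 1/(7008263/1248) = 1248/7008263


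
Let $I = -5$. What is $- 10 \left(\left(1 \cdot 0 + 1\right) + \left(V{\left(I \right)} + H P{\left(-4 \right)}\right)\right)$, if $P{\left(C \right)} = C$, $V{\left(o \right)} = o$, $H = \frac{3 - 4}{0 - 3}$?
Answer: $\frac{160}{3} \approx 53.333$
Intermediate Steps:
$H = \frac{1}{3}$ ($H = - \frac{1}{-3} = \left(-1\right) \left(- \frac{1}{3}\right) = \frac{1}{3} \approx 0.33333$)
$- 10 \left(\left(1 \cdot 0 + 1\right) + \left(V{\left(I \right)} + H P{\left(-4 \right)}\right)\right) = - 10 \left(\left(1 \cdot 0 + 1\right) + \left(-5 + \frac{1}{3} \left(-4\right)\right)\right) = - 10 \left(\left(0 + 1\right) - \frac{19}{3}\right) = - 10 \left(1 - \frac{19}{3}\right) = \left(-10\right) \left(- \frac{16}{3}\right) = \frac{160}{3}$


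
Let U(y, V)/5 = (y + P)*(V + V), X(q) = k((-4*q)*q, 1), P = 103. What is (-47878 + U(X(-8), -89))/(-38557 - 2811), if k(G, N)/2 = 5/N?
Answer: 18556/5171 ≈ 3.5885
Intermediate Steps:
k(G, N) = 10/N (k(G, N) = 2*(5/N) = 10/N)
X(q) = 10 (X(q) = 10/1 = 10*1 = 10)
U(y, V) = 10*V*(103 + y) (U(y, V) = 5*((y + 103)*(V + V)) = 5*((103 + y)*(2*V)) = 5*(2*V*(103 + y)) = 10*V*(103 + y))
(-47878 + U(X(-8), -89))/(-38557 - 2811) = (-47878 + 10*(-89)*(103 + 10))/(-38557 - 2811) = (-47878 + 10*(-89)*113)/(-41368) = (-47878 - 100570)*(-1/41368) = -148448*(-1/41368) = 18556/5171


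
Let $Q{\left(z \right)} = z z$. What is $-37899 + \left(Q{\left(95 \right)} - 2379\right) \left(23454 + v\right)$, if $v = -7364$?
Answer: $106896241$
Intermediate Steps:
$Q{\left(z \right)} = z^{2}$
$-37899 + \left(Q{\left(95 \right)} - 2379\right) \left(23454 + v\right) = -37899 + \left(95^{2} - 2379\right) \left(23454 - 7364\right) = -37899 + \left(9025 - 2379\right) 16090 = -37899 + 6646 \cdot 16090 = -37899 + 106934140 = 106896241$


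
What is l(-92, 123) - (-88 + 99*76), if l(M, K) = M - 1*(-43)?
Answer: -7485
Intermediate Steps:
l(M, K) = 43 + M (l(M, K) = M + 43 = 43 + M)
l(-92, 123) - (-88 + 99*76) = (43 - 92) - (-88 + 99*76) = -49 - (-88 + 7524) = -49 - 1*7436 = -49 - 7436 = -7485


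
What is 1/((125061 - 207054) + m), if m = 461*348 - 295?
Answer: 1/78140 ≈ 1.2798e-5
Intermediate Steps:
m = 160133 (m = 160428 - 295 = 160133)
1/((125061 - 207054) + m) = 1/((125061 - 207054) + 160133) = 1/(-81993 + 160133) = 1/78140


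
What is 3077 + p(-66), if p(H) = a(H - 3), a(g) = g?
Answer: 3008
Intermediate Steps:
p(H) = -3 + H (p(H) = H - 3 = -3 + H)
3077 + p(-66) = 3077 + (-3 - 66) = 3077 - 69 = 3008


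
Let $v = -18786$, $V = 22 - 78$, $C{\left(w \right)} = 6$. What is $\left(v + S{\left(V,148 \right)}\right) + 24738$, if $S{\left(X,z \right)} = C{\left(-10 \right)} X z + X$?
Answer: $-43832$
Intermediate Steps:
$V = -56$ ($V = 22 - 78 = -56$)
$S{\left(X,z \right)} = X + 6 X z$ ($S{\left(X,z \right)} = 6 X z + X = X + 6 X z$)
$\left(v + S{\left(V,148 \right)}\right) + 24738 = \left(-18786 - 56 \left(1 + 6 \cdot 148\right)\right) + 24738 = \left(-18786 - 56 \left(1 + 888\right)\right) + 24738 = \left(-18786 - 49784\right) + 24738 = -68570 + 24738 = -43832$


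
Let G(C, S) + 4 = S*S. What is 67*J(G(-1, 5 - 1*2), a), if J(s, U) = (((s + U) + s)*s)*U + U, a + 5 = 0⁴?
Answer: -8710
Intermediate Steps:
G(C, S) = -4 + S² (G(C, S) = -4 + S*S = -4 + S²)
a = -5 (a = -5 + 0⁴ = -5 + 0 = -5)
J(s, U) = U + U*s*(U + 2*s) (J(s, U) = (((U + s) + s)*s)*U + U = ((U + 2*s)*s)*U + U = (s*(U + 2*s))*U + U = U*s*(U + 2*s) + U = U + U*s*(U + 2*s))
67*J(G(-1, 5 - 1*2), a) = 67*(-5*(1 + 2*(-4 + (5 - 1*2)²)² - 5*(-4 + (5 - 1*2)²))) = 67*(-5*(1 + 2*(-4 + (5 - 2)²)² - 5*(-4 + (5 - 2)²))) = 67*(-5*(1 + 2*(-4 + 3²)² - 5*(-4 + 3²))) = 67*(-5*(1 + 2*(-4 + 9)² - 5*(-4 + 9))) = 67*(-5*(1 + 2*5² - 5*5)) = 67*(-5*(1 + 2*25 - 25)) = 67*(-5*(1 + 50 - 25)) = 67*(-5*26) = 67*(-130) = -8710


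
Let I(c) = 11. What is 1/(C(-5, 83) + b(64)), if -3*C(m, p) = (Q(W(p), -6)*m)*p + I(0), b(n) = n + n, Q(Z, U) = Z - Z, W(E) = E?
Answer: 3/373 ≈ 0.0080429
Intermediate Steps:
Q(Z, U) = 0
b(n) = 2*n
C(m, p) = -11/3 (C(m, p) = -((0*m)*p + 11)/3 = -(0*p + 11)/3 = -(0 + 11)/3 = -1/3*11 = -11/3)
1/(C(-5, 83) + b(64)) = 1/(-11/3 + 2*64) = 1/(-11/3 + 128) = 1/(373/3) = 3/373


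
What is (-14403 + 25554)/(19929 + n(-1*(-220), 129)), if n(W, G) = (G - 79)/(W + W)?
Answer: 490644/876881 ≈ 0.55953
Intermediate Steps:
n(W, G) = (-79 + G)/(2*W) (n(W, G) = (-79 + G)/((2*W)) = (-79 + G)*(1/(2*W)) = (-79 + G)/(2*W))
(-14403 + 25554)/(19929 + n(-1*(-220), 129)) = (-14403 + 25554)/(19929 + (-79 + 129)/(2*((-1*(-220))))) = 11151/(19929 + (½)*50/220) = 11151/(19929 + (½)*(1/220)*50) = 11151/(19929 + 5/44) = 11151/(876881/44) = 11151*(44/876881) = 490644/876881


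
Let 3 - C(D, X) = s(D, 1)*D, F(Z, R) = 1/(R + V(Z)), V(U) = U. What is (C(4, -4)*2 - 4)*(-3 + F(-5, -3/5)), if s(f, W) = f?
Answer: 1335/14 ≈ 95.357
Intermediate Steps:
F(Z, R) = 1/(R + Z)
C(D, X) = 3 - D² (C(D, X) = 3 - D*D = 3 - D²)
(C(4, -4)*2 - 4)*(-3 + F(-5, -3/5)) = ((3 - 1*4²)*2 - 4)*(-3 + 1/(-3/5 - 5)) = ((3 - 1*16)*2 - 4)*(-3 + 1/(-3*⅕ - 5)) = ((3 - 16)*2 - 4)*(-3 + 1/(-⅗ - 5)) = (-13*2 - 4)*(-3 + 1/(-28/5)) = (-26 - 4)*(-3 - 5/28) = -30*(-89/28) = 1335/14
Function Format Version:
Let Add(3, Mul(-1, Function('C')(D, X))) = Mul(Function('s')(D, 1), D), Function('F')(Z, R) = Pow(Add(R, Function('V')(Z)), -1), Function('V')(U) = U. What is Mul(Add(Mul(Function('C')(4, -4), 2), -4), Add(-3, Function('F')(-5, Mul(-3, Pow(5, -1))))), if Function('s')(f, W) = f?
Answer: Rational(1335, 14) ≈ 95.357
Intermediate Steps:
Function('F')(Z, R) = Pow(Add(R, Z), -1)
Function('C')(D, X) = Add(3, Mul(-1, Pow(D, 2))) (Function('C')(D, X) = Add(3, Mul(-1, Mul(D, D))) = Add(3, Mul(-1, Pow(D, 2))))
Mul(Add(Mul(Function('C')(4, -4), 2), -4), Add(-3, Function('F')(-5, Mul(-3, Pow(5, -1))))) = Mul(Add(Mul(Add(3, Mul(-1, Pow(4, 2))), 2), -4), Add(-3, Pow(Add(Mul(-3, Pow(5, -1)), -5), -1))) = Mul(Add(Mul(Add(3, Mul(-1, 16)), 2), -4), Add(-3, Pow(Add(Mul(-3, Rational(1, 5)), -5), -1))) = Mul(Add(Mul(Add(3, -16), 2), -4), Add(-3, Pow(Add(Rational(-3, 5), -5), -1))) = Mul(Add(Mul(-13, 2), -4), Add(-3, Pow(Rational(-28, 5), -1))) = Mul(Add(-26, -4), Add(-3, Rational(-5, 28))) = Mul(-30, Rational(-89, 28)) = Rational(1335, 14)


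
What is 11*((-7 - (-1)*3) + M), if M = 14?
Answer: 110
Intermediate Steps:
11*((-7 - (-1)*3) + M) = 11*((-7 - (-1)*3) + 14) = 11*((-7 - 1*(-3)) + 14) = 11*((-7 + 3) + 14) = 11*(-4 + 14) = 11*10 = 110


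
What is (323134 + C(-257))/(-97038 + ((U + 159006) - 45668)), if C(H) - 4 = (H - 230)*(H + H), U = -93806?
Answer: -22056/2981 ≈ -7.3989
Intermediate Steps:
C(H) = 4 + 2*H*(-230 + H) (C(H) = 4 + (H - 230)*(H + H) = 4 + (-230 + H)*(2*H) = 4 + 2*H*(-230 + H))
(323134 + C(-257))/(-97038 + ((U + 159006) - 45668)) = (323134 + (4 - 460*(-257) + 2*(-257)**2))/(-97038 + ((-93806 + 159006) - 45668)) = (323134 + (4 + 118220 + 2*66049))/(-97038 + (65200 - 45668)) = (323134 + (4 + 118220 + 132098))/(-97038 + 19532) = (323134 + 250322)/(-77506) = 573456*(-1/77506) = -22056/2981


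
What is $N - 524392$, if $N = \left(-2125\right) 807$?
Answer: $-2239267$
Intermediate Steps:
$N = -1714875$
$N - 524392 = -1714875 - 524392 = -2239267$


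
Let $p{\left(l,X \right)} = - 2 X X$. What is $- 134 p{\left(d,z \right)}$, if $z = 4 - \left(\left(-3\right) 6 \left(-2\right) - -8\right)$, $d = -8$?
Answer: $428800$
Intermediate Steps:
$z = -40$ ($z = 4 - \left(\left(-18\right) \left(-2\right) + 8\right) = 4 - \left(36 + 8\right) = 4 - 44 = -40$)
$p{\left(l,X \right)} = - 2 X^{2}$
$- 134 p{\left(d,z \right)} = - 134 \left(- 2 \left(-40\right)^{2}\right) = - 134 \left(\left(-2\right) 1600\right) = \left(-134\right) \left(-3200\right) = 428800$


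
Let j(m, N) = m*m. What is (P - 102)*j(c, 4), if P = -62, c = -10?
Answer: -16400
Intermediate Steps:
j(m, N) = m²
(P - 102)*j(c, 4) = (-62 - 102)*(-10)² = -164*100 = -16400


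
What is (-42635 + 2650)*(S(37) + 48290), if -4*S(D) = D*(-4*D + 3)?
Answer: -7938022125/4 ≈ -1.9845e+9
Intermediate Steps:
S(D) = -D*(3 - 4*D)/4 (S(D) = -D*(-4*D + 3)/4 = -D*(3 - 4*D)/4)
(-42635 + 2650)*(S(37) + 48290) = (-42635 + 2650)*((1/4)*37*(-3 + 4*37) + 48290) = -39985*((1/4)*37*(-3 + 148) + 48290) = -39985*((1/4)*37*145 + 48290) = -39985*(5365/4 + 48290) = -39985*198525/4 = -7938022125/4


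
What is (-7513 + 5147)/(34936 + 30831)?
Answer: -182/5059 ≈ -0.035975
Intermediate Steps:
(-7513 + 5147)/(34936 + 30831) = -2366/65767 = -2366*1/65767 = -182/5059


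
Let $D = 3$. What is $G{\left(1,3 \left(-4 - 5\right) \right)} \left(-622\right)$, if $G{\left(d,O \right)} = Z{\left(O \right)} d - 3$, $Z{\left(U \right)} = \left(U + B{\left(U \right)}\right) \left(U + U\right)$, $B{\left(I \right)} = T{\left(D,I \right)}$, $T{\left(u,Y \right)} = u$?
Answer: $-804246$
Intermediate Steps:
$B{\left(I \right)} = 3$
$Z{\left(U \right)} = 2 U \left(3 + U\right)$ ($Z{\left(U \right)} = \left(U + 3\right) \left(U + U\right) = \left(3 + U\right) 2 U = 2 U \left(3 + U\right)$)
$G{\left(d,O \right)} = -3 + 2 O d \left(3 + O\right)$ ($G{\left(d,O \right)} = 2 O \left(3 + O\right) d - 3 = 2 O d \left(3 + O\right) - 3 = -3 + 2 O d \left(3 + O\right)$)
$G{\left(1,3 \left(-4 - 5\right) \right)} \left(-622\right) = \left(-3 + 2 \cdot 3 \left(-4 - 5\right) 1 \left(3 + 3 \left(-4 - 5\right)\right)\right) \left(-622\right) = \left(-3 + 2 \cdot 3 \left(-9\right) 1 \left(3 + 3 \left(-9\right)\right)\right) \left(-622\right) = \left(-3 + 2 \left(-27\right) 1 \left(3 - 27\right)\right) \left(-622\right) = \left(-3 + 2 \left(-27\right) 1 \left(-24\right)\right) \left(-622\right) = \left(-3 + 1296\right) \left(-622\right) = 1293 \left(-622\right) = -804246$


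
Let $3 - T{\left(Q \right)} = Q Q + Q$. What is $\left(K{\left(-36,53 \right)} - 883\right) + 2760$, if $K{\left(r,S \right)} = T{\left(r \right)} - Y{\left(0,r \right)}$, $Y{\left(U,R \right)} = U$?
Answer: $620$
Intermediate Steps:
$T{\left(Q \right)} = 3 - Q - Q^{2}$ ($T{\left(Q \right)} = 3 - \left(Q Q + Q\right) = 3 - \left(Q^{2} + Q\right) = 3 - \left(Q + Q^{2}\right) = 3 - Q - Q^{2}$)
$K{\left(r,S \right)} = 3 - r - r^{2}$ ($K{\left(r,S \right)} = \left(3 - r - r^{2}\right) - 0 = \left(3 - r - r^{2}\right) + 0 = 3 - r - r^{2}$)
$\left(K{\left(-36,53 \right)} - 883\right) + 2760 = \left(\left(3 - -36 - \left(-36\right)^{2}\right) - 883\right) + 2760 = \left(\left(3 + 36 - 1296\right) - 883\right) + 2760 = \left(-1257 - 883\right) + 2760 = -2140 + 2760 = 620$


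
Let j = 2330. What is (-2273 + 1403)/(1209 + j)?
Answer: -870/3539 ≈ -0.24583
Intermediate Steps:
(-2273 + 1403)/(1209 + j) = (-2273 + 1403)/(1209 + 2330) = -870/3539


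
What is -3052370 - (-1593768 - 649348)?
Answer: -809254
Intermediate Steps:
-3052370 - (-1593768 - 649348) = -3052370 - 1*(-2243116) = -3052370 + 2243116 = -809254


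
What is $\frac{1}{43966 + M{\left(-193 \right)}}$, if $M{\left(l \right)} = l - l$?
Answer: $\frac{1}{43966} \approx 2.2745 \cdot 10^{-5}$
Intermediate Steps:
$M{\left(l \right)} = 0$
$\frac{1}{43966 + M{\left(-193 \right)}} = \frac{1}{43966 + 0} = \frac{1}{43966}$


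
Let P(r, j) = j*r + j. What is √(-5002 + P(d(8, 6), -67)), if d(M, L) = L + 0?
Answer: I*√5471 ≈ 73.966*I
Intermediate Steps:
d(M, L) = L
P(r, j) = j + j*r
√(-5002 + P(d(8, 6), -67)) = √(-5002 - 67*(1 + 6)) = √(-5002 - 67*7) = √(-5002 - 469) = √(-5471) = I*√5471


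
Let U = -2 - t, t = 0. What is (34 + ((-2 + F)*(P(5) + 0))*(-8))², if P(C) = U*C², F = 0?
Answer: 586756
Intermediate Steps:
U = -2 (U = -2 - 1*0 = -2 + 0 = -2)
P(C) = -2*C²
(34 + ((-2 + F)*(P(5) + 0))*(-8))² = (34 + ((-2 + 0)*(-2*5² + 0))*(-8))² = (34 - 2*(-2*25 + 0)*(-8))² = (34 - 2*(-50 + 0)*(-8))² = (34 - 2*(-50)*(-8))² = (34 + 100*(-8))² = (34 - 800)² = (-766)² = 586756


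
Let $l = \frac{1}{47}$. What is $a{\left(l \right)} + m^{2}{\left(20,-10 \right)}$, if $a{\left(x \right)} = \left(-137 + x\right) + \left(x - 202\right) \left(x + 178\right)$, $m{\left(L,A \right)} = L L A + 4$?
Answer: $\frac{35193616827}{2209} \approx 1.5932 \cdot 10^{7}$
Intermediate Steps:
$m{\left(L,A \right)} = 4 + A L^{2}$ ($m{\left(L,A \right)} = L^{2} A + 4 = A L^{2} + 4 = 4 + A L^{2}$)
$l = \frac{1}{47} \approx 0.021277$
$a{\left(x \right)} = -137 + x + \left(-202 + x\right) \left(178 + x\right)$ ($a{\left(x \right)} = \left(-137 + x\right) + \left(-202 + x\right) \left(178 + x\right) = -137 + x + \left(-202 + x\right) \left(178 + x\right)$)
$a{\left(l \right)} + m^{2}{\left(20,-10 \right)} = \left(-36093 + \left(\frac{1}{47}\right)^{2} - \frac{23}{47}\right) + \left(4 - 10 \cdot 20^{2}\right)^{2} = \left(-36093 + \frac{1}{2209} - \frac{23}{47}\right) + \left(4 - 4000\right)^{2} = - \frac{79730517}{2209} + \left(4 - 4000\right)^{2} = - \frac{79730517}{2209} + \left(-3996\right)^{2} = - \frac{79730517}{2209} + 15968016 = \frac{35193616827}{2209}$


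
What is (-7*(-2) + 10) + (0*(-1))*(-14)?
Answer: 24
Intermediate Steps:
(-7*(-2) + 10) + (0*(-1))*(-14) = (14 + 10) + 0*(-14) = 24 + 0 = 24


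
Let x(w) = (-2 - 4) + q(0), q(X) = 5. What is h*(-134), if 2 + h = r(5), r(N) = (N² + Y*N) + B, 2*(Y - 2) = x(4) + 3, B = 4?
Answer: -5628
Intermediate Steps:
x(w) = -1 (x(w) = (-2 - 4) + 5 = -6 + 5 = -1)
Y = 3 (Y = 2 + (-1 + 3)/2 = 2 + (½)*2 = 2 + 1 = 3)
r(N) = 4 + N² + 3*N (r(N) = (N² + 3*N) + 4 = 4 + N² + 3*N)
h = 42 (h = -2 + (4 + 5² + 3*5) = -2 + (4 + 25 + 15) = -2 + 44 = 42)
h*(-134) = 42*(-134) = -5628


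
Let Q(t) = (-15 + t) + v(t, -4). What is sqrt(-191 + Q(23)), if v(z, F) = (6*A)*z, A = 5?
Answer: 13*sqrt(3) ≈ 22.517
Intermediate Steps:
v(z, F) = 30*z (v(z, F) = (6*5)*z = 30*z)
Q(t) = -15 + 31*t (Q(t) = (-15 + t) + 30*t = -15 + 31*t)
sqrt(-191 + Q(23)) = sqrt(-191 + (-15 + 31*23)) = sqrt(-191 + (-15 + 713)) = sqrt(-191 + 698) = sqrt(507) = 13*sqrt(3)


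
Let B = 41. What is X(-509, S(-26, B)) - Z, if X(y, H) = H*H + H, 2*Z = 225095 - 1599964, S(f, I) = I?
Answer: 1378313/2 ≈ 6.8916e+5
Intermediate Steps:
Z = -1374869/2 (Z = (225095 - 1599964)/2 = (1/2)*(-1374869) = -1374869/2 ≈ -6.8743e+5)
X(y, H) = H + H**2 (X(y, H) = H**2 + H = H + H**2)
X(-509, S(-26, B)) - Z = 41*(1 + 41) - 1*(-1374869/2) = 41*42 + 1374869/2 = 1722 + 1374869/2 = 1378313/2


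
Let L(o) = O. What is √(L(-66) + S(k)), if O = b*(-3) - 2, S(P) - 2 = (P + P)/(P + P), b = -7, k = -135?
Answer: √22 ≈ 4.6904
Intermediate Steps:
S(P) = 3 (S(P) = 2 + (P + P)/(P + P) = 2 + (2*P)/((2*P)) = 2 + (2*P)*(1/(2*P)) = 2 + 1 = 3)
O = 19 (O = -7*(-3) - 2 = 21 - 2 = 19)
L(o) = 19
√(L(-66) + S(k)) = √(19 + 3) = √22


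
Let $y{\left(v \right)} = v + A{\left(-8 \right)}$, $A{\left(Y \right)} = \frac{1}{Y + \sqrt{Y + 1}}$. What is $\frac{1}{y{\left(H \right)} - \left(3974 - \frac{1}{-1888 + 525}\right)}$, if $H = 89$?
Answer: $- \frac{512452671040}{1990936744293673} + \frac{1857769 i \sqrt{7}}{1990936744293673} \approx -0.00025739 + 2.4688 \cdot 10^{-9} i$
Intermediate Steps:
$A{\left(Y \right)} = \frac{1}{Y + \sqrt{1 + Y}}$
$y{\left(v \right)} = v + \frac{1}{-8 + i \sqrt{7}}$ ($y{\left(v \right)} = v + \frac{1}{-8 + \sqrt{1 - 8}} = v + \frac{1}{-8 + \sqrt{-7}} = v + \frac{1}{-8 + i \sqrt{7}}$)
$\frac{1}{y{\left(H \right)} - \left(3974 - \frac{1}{-1888 + 525}\right)} = \frac{1}{\left(- \frac{8}{71} + 89 - \frac{i \sqrt{7}}{71}\right) - \left(3974 - \frac{1}{-1888 + 525}\right)} = \frac{1}{\left(\frac{6311}{71} - \frac{i \sqrt{7}}{71}\right) - \left(3974 + \frac{1}{1363}\right)} = \frac{1}{\left(\frac{6311}{71} - \frac{i \sqrt{7}}{71}\right) - \frac{5416563}{1363}} = \frac{1}{- \frac{375974080}{96773} - \frac{i \sqrt{7}}{71}}$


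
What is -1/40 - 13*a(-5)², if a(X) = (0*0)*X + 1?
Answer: -521/40 ≈ -13.025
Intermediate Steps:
a(X) = 1 (a(X) = 0*X + 1 = 0 + 1 = 1)
-1/40 - 13*a(-5)² = -1/40 - 13*1² = -1*1/40 - 13*1 = -1/40 - 13 = -521/40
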